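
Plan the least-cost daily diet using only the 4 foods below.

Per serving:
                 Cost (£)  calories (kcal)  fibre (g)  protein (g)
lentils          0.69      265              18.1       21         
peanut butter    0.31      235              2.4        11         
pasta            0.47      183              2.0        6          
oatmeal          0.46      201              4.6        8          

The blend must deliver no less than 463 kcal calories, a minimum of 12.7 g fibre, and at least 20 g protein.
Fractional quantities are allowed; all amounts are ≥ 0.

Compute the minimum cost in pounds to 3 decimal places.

Let x1 = servings of lentils, x2 = servings of peanut butter, x3 = servings of pasta, x4 = servings of oatmeal.
min 0.69x1 + 0.31x2 + 0.47x3 + 0.46x4 s.t.:
  265x1 + 235x2 + 183x3 + 201x4 ≥ 463   (calories)
  18.1x1 + 2.4x2 + 2x3 + 4.6x4 ≥ 12.7   (fibre)
  21x1 + 11x2 + 6x3 + 8x4 ≥ 20   (protein)
  x1, x2, x3, x4 ≥ 0.
The minimum-cost mix takes nothing from pasta, oatmeal — only lentils, peanut butter. The calories and fibre requirements are met with equality.
So lentils = 0.5178 servings, peanut butter = 1.386 servings.
Total cost: 0.69·0.5178 + 0.31·1.386 = 0.78694.

£0.787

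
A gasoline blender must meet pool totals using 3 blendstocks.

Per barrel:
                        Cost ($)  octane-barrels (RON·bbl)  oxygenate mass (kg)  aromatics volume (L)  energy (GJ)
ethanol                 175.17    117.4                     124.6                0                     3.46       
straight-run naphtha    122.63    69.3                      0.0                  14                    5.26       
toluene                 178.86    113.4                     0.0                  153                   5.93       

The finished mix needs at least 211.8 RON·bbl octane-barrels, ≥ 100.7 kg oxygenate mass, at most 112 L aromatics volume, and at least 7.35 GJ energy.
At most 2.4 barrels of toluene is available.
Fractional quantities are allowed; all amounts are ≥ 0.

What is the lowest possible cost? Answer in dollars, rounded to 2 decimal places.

Let x1 = barrels of ethanol, x2 = barrels of straight-run naphtha, x3 = barrels of toluene.
Minimise 175.17x1 + 122.63x2 + 178.86x3 subject to:
  117.4x1 + 69.3x2 + 113.4x3 ≥ 211.8   (octane-barrels)
  124.6x1 ≥ 100.7   (oxygenate mass)
  14x2 + 153x3 ≤ 112   (aromatics volume)
  3.46x1 + 5.26x2 + 5.93x3 ≥ 7.35   (energy)
  x3 ≤ 2.4
  x1, x2, x3 ≥ 0.
At the optimum only ethanol, toluene are positive (straight-run naphtha = 0). Binding constraints: octane-barrels and energy.
Optimal quantities: ethanol = 1.3906 barrels, toluene = 0.42809 barrels.
Cost = 175.17·1.3906 + 178.86·0.42809 = 320.1596.

$320.16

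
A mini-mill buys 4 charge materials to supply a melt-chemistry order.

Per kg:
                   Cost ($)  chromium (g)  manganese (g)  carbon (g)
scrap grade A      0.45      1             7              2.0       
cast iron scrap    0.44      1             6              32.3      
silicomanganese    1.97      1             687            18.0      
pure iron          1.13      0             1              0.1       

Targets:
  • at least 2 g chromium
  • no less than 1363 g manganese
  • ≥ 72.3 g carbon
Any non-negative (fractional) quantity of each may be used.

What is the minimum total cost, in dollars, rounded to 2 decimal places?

$4.39

Treat it as an LP. Let x1 = kg of scrap grade A, x2 = kg of cast iron scrap, x3 = kg of silicomanganese, x4 = kg of pure iron.
min 0.45x1 + 0.44x2 + 1.97x3 + 1.13x4 with:
  1x1 + 1x2 + 1x3 ≥ 2   (chromium)
  7x1 + 6x2 + 687x3 + 1x4 ≥ 1363   (manganese)
  2x1 + 32.3x2 + 18x3 + 0.1x4 ≥ 72.3   (carbon)
  x1, x2, x3, x4 ≥ 0.
The minimum-cost mix takes nothing from scrap grade A, pure iron — only cast iron scrap, silicomanganese. There the manganese and carbon constraints are tight.
So cast iron scrap = 1.138 kg, silicomanganese = 1.974 kg.
Total cost: 0.44·1.138 + 1.97·1.974 = 4.3895.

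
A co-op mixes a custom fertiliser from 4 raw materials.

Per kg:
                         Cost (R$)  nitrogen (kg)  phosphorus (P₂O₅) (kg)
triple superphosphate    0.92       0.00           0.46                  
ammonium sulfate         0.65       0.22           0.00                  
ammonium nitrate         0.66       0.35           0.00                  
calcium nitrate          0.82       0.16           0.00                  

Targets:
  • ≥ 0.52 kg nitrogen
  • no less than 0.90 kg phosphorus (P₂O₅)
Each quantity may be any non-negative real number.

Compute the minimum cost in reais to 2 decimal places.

Let x1 = kg of triple superphosphate, x2 = kg of ammonium sulfate, x3 = kg of ammonium nitrate, x4 = kg of calcium nitrate.
min 0.92x1 + 0.65x2 + 0.66x3 + 0.82x4 with:
  0.22x2 + 0.35x3 + 0.16x4 ≥ 0.52   (nitrogen)
  0.46x1 ≥ 0.9   (phosphorus (P₂O₅))
  x1, x2, x3, x4 ≥ 0.
The minimum-cost mix takes nothing from ammonium sulfate, calcium nitrate — only triple superphosphate, ammonium nitrate. Binding constraints: nitrogen and phosphorus (P₂O₅).
Optimal quantities: triple superphosphate = 1.957 kg, ammonium nitrate = 1.486 kg.
Cost = 0.92·1.957 + 0.66·1.486 = 2.7812.

R$2.78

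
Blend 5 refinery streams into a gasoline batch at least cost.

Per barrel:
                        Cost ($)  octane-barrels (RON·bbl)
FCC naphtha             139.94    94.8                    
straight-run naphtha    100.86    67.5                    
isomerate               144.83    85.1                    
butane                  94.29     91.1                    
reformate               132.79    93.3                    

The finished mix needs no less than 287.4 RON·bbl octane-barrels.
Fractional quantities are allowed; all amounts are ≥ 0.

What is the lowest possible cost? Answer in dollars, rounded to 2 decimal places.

Set it up as a linear program. Let x1 = barrels of FCC naphtha, x2 = barrels of straight-run naphtha, x3 = barrels of isomerate, x4 = barrels of butane, x5 = barrels of reformate.
Minimize 139.94x1 + 100.86x2 + 144.83x3 + 94.29x4 + 132.79x5 subject to:
  94.8x1 + 67.5x2 + 85.1x3 + 91.1x4 + 93.3x5 ≥ 287.4   (octane-barrels)
  x1, x2, x3, x4, x5 ≥ 0.
The optimal basis is {butane}; FCC naphtha, straight-run naphtha, isomerate, reformate drop out. There the octane-barrels constraint is tight.
So butane = 3.15477 barrels.
Cost = 94.29·3.15477 = 297.4633.

$297.46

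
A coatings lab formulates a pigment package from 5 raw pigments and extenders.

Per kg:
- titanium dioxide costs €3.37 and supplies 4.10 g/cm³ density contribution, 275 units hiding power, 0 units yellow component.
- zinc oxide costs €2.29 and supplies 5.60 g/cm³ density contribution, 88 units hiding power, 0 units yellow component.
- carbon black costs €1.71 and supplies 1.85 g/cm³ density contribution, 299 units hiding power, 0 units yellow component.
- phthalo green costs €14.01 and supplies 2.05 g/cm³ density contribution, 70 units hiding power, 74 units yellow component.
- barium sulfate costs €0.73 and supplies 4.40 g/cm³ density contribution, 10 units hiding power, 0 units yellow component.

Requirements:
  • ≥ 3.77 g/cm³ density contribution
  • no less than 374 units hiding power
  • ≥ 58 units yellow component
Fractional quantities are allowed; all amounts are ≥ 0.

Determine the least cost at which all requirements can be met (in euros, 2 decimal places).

Let x1 = kg of titanium dioxide, x2 = kg of zinc oxide, x3 = kg of carbon black, x4 = kg of phthalo green, x5 = kg of barium sulfate.
Minimise 3.37x1 + 2.29x2 + 1.71x3 + 14.01x4 + 0.73x5 with:
  4.1x1 + 5.6x2 + 1.85x3 + 2.05x4 + 4.4x5 ≥ 3.77   (density contribution)
  275x1 + 88x2 + 299x3 + 70x4 + 10x5 ≥ 374   (hiding power)
  74x4 ≥ 58   (yellow component)
  x1, x2, x3, x4, x5 ≥ 0.
The minimum-cost mix takes nothing from titanium dioxide, zinc oxide — only carbon black, phthalo green, barium sulfate. The density contribution, hiding power, yellow component requirements are met with equality.
That vertex is x3 = 1.066, x4 = 0.7838, x5 = 0.04349.
Objective = 1.71·1.066 + 14.01·0.7838 + 0.73·0.04349 = 12.8356.

€12.84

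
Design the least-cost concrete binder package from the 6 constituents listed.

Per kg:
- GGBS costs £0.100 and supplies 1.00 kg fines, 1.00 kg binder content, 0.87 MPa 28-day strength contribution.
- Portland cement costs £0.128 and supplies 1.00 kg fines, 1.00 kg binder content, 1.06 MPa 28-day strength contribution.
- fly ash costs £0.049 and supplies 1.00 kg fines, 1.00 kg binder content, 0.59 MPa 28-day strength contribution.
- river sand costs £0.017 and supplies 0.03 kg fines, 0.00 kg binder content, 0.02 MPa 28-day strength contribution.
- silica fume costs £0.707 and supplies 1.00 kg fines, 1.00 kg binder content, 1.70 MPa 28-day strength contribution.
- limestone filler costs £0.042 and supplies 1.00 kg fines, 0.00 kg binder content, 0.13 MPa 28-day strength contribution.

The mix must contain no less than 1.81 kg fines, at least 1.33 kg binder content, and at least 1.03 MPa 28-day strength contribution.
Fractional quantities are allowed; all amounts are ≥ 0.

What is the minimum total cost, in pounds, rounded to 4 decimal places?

£0.0881

This is a linear program. Let x1 = kg of GGBS, x2 = kg of Portland cement, x3 = kg of fly ash, x4 = kg of river sand, x5 = kg of silica fume, x6 = kg of limestone filler.
Minimise 0.1x1 + 0.128x2 + 0.049x3 + 0.017x4 + 0.707x5 + 0.042x6 subject to:
  1x1 + 1x2 + 1x3 + 0.03x4 + 1x5 + 1x6 ≥ 1.81   (fines)
  1x1 + 1x2 + 1x3 + 1x5 ≥ 1.33   (binder content)
  0.87x1 + 1.06x2 + 0.59x3 + 0.02x4 + 1.7x5 + 0.13x6 ≥ 1.03   (28-day strength contribution)
  x1, x2, x3, x4, x5, x6 ≥ 0.
The optimal basis is {fly ash, limestone filler}; GGBS, Portland cement, river sand, silica fume drop out. There the fines and 28-day strength contribution constraints are tight.
So fly ash = 1.728 kg, limestone filler = 0.08239 kg.
Cost = 0.049·1.728 + 0.042·0.08239 = 0.088132.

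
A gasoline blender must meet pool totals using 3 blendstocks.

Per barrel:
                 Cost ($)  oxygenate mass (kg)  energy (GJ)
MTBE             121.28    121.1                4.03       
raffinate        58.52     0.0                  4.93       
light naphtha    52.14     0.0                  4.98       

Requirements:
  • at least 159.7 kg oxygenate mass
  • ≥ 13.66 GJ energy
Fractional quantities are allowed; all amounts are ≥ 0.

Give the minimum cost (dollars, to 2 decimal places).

Treat it as an LP. Let x1 = barrels of MTBE, x2 = barrels of raffinate, x3 = barrels of light naphtha.
min 121.28x1 + 58.52x2 + 52.14x3 with:
  121.1x1 ≥ 159.7   (oxygenate mass)
  4.03x1 + 4.93x2 + 4.98x3 ≥ 13.66   (energy)
  x1, x2, x3 ≥ 0.
The optimal basis is {MTBE, light naphtha}; raffinate drops out. There the oxygenate mass and energy constraints are tight.
Solving gives x1 = 1.3187, x3 = 1.6758.
Total cost: 121.28·1.3187 + 52.14·1.6758 = 247.3081.

$247.31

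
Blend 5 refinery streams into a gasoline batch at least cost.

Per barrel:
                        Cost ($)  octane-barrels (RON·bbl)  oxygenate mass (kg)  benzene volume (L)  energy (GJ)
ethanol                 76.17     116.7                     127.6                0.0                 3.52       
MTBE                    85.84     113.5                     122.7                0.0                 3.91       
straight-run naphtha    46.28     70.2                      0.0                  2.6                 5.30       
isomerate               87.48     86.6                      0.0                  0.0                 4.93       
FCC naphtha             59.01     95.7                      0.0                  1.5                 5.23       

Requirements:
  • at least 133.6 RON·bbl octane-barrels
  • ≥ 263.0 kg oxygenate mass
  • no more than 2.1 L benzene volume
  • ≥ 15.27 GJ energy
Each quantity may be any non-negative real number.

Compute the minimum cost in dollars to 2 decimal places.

Let x1 = barrels of ethanol, x2 = barrels of MTBE, x3 = barrels of straight-run naphtha, x4 = barrels of isomerate, x5 = barrels of FCC naphtha.
min 76.17x1 + 85.84x2 + 46.28x3 + 87.48x4 + 59.01x5 with:
  116.7x1 + 113.5x2 + 70.2x3 + 86.6x4 + 95.7x5 ≥ 133.6   (octane-barrels)
  127.6x1 + 122.7x2 ≥ 263   (oxygenate mass)
  2.6x3 + 1.5x5 ≤ 2.1   (benzene volume)
  3.52x1 + 3.91x2 + 5.3x3 + 4.93x4 + 5.23x5 ≥ 15.27   (energy)
  x1, x2, x3, x4, x5 ≥ 0.
The cheapest feasible vertex uses only ethanol, isomerate, FCC naphtha; MTBE, straight-run naphtha are not used. There the oxygenate mass, benzene volume, energy constraints are tight.
Optimal quantities: ethanol = 2.0611 barrels, isomerate = 0.14053 barrels, FCC naphtha = 1.4 barrels.
Hence cost = 76.17·2.0611 + 87.48·0.14053 + 59.01·1.4 = $251.9016.

$251.90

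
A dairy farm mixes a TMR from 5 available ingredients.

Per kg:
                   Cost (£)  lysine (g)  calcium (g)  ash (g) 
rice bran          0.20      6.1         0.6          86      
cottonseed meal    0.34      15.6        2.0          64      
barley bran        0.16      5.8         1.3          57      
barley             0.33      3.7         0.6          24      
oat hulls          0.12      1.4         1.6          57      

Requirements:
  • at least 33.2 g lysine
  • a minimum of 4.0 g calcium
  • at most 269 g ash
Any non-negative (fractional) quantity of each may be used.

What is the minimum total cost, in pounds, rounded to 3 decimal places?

£0.724

Let x1 = kg of rice bran, x2 = kg of cottonseed meal, x3 = kg of barley bran, x4 = kg of barley, x5 = kg of oat hulls.
Minimise 0.2x1 + 0.34x2 + 0.16x3 + 0.33x4 + 0.12x5 s.t.:
  6.1x1 + 15.6x2 + 5.8x3 + 3.7x4 + 1.4x5 ≥ 33.2   (lysine)
  0.6x1 + 2x2 + 1.3x3 + 0.6x4 + 1.6x5 ≥ 4   (calcium)
  86x1 + 64x2 + 57x3 + 24x4 + 57x5 ≤ 269   (ash)
  x1, x2, x3, x4, x5 ≥ 0.
The optimal basis is {cottonseed meal}; rice bran, barley bran, barley, oat hulls drop out. There the lysine constraint is tight.
Optimal quantities: cottonseed meal = 2.128 kg.
Objective = 0.34·2.128 = 0.72352.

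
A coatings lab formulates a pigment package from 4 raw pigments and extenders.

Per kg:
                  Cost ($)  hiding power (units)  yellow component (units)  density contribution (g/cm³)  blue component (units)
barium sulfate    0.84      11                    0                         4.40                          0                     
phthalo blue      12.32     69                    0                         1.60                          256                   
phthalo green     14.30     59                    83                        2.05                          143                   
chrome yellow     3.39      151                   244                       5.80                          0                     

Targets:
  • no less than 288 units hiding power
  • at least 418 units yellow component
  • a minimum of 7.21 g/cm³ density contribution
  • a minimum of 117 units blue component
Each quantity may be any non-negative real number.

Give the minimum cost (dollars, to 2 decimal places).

$11.44

Let x1 = kg of barium sulfate, x2 = kg of phthalo blue, x3 = kg of phthalo green, x4 = kg of chrome yellow.
min 0.84x1 + 12.32x2 + 14.3x3 + 3.39x4 with:
  11x1 + 69x2 + 59x3 + 151x4 ≥ 288   (hiding power)
  83x3 + 244x4 ≥ 418   (yellow component)
  4.4x1 + 1.6x2 + 2.05x3 + 5.8x4 ≥ 7.21   (density contribution)
  256x2 + 143x3 ≥ 117   (blue component)
  x1, x2, x3, x4 ≥ 0.
At the optimum only phthalo blue, chrome yellow are positive (barium sulfate, phthalo green = 0). The yellow component and blue component requirements are met with equality.
Optimal quantities: phthalo blue = 0.457 kg, chrome yellow = 1.713 kg.
Cost = 12.32·0.457 + 3.39·1.713 = 11.4373.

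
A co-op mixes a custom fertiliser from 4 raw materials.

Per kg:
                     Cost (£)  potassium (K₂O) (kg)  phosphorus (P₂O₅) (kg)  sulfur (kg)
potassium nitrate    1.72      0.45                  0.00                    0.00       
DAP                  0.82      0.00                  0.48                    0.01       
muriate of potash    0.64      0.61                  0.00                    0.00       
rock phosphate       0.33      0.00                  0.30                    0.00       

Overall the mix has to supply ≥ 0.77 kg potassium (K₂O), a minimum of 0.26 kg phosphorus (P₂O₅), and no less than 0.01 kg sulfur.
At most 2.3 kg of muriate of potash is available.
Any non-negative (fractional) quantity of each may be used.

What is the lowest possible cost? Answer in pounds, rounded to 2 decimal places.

Let x1 = kg of potassium nitrate, x2 = kg of DAP, x3 = kg of muriate of potash, x4 = kg of rock phosphate.
Minimise 1.72x1 + 0.82x2 + 0.64x3 + 0.33x4 subject to:
  0.45x1 + 0.61x3 ≥ 0.77   (potassium (K₂O))
  0.48x2 + 0.3x4 ≥ 0.26   (phosphorus (P₂O₅))
  0.01x2 ≥ 0.01   (sulfur)
  x3 ≤ 2.3
  x1, x2, x3, x4 ≥ 0.
The minimum-cost mix takes nothing from potassium nitrate, rock phosphate — only DAP, muriate of potash. There the potassium (K₂O) and sulfur constraints are tight.
So DAP = 1 kg, muriate of potash = 1.262 kg.
Objective = 0.82·1 + 0.64·1.262 = 1.6277.

£1.63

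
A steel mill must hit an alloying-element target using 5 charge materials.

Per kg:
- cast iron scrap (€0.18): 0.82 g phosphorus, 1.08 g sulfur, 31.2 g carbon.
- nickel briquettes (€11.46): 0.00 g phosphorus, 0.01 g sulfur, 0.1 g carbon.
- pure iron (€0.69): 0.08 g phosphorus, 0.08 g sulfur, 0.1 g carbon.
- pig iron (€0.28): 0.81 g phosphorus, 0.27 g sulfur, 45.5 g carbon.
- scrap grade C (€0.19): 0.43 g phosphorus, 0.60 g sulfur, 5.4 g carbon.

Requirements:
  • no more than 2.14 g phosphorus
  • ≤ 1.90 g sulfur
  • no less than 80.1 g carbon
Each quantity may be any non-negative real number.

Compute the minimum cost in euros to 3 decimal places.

€0.474

Let x1 = kg of cast iron scrap, x2 = kg of nickel briquettes, x3 = kg of pure iron, x4 = kg of pig iron, x5 = kg of scrap grade C.
Minimise 0.18x1 + 11.46x2 + 0.69x3 + 0.28x4 + 0.19x5 with:
  0.82x1 + 0.08x3 + 0.81x4 + 0.43x5 ≤ 2.14   (phosphorus)
  1.08x1 + 0.01x2 + 0.08x3 + 0.27x4 + 0.6x5 ≤ 1.9   (sulfur)
  31.2x1 + 0.1x2 + 0.1x3 + 45.5x4 + 5.4x5 ≥ 80.1   (carbon)
  x1, x2, x3, x4, x5 ≥ 0.
The optimal basis is {cast iron scrap, pig iron}; nickel briquettes, pure iron, scrap grade C drop out. Binding constraints: sulfur and carbon.
That vertex is x1 = 1.592, x4 = 0.6687.
Objective = 0.18·1.592 + 0.28·0.6687 = 0.47380.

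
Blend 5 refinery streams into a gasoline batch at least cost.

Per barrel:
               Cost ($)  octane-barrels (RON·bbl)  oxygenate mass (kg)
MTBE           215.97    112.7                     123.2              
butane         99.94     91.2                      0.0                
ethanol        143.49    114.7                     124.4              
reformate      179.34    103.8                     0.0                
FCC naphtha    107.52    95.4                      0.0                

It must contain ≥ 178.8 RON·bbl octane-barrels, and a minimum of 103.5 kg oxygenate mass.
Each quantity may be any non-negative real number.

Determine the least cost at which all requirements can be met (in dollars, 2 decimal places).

$210.74

Set it up as a linear program. Let x1 = barrels of MTBE, x2 = barrels of butane, x3 = barrels of ethanol, x4 = barrels of reformate, x5 = barrels of FCC naphtha.
Minimize 215.97x1 + 99.94x2 + 143.49x3 + 179.34x4 + 107.52x5 subject to:
  112.7x1 + 91.2x2 + 114.7x3 + 103.8x4 + 95.4x5 ≥ 178.8   (octane-barrels)
  123.2x1 + 124.4x3 ≥ 103.5   (oxygenate mass)
  x1, x2, x3, x4, x5 ≥ 0.
The minimum-cost mix takes nothing from MTBE, reformate, FCC naphtha — only butane, ethanol. Binding constraints: octane-barrels and oxygenate mass.
Solving gives x2 = 0.9141, x3 = 0.832.
Objective = 99.94·0.9141 + 143.49·0.832 = 210.7388.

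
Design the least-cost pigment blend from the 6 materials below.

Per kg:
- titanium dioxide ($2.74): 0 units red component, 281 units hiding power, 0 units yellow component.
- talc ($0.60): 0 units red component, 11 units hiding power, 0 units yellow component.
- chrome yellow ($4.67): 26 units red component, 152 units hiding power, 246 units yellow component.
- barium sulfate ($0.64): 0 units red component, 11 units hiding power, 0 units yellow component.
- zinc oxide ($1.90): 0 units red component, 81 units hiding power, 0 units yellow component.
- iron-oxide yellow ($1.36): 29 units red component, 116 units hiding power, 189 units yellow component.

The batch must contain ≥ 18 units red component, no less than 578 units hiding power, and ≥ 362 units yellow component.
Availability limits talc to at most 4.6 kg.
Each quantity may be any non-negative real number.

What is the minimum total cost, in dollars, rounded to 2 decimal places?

Let x1 = kg of titanium dioxide, x2 = kg of talc, x3 = kg of chrome yellow, x4 = kg of barium sulfate, x5 = kg of zinc oxide, x6 = kg of iron-oxide yellow.
min 2.74x1 + 0.6x2 + 4.67x3 + 0.64x4 + 1.9x5 + 1.36x6 subject to:
  26x3 + 29x6 ≥ 18   (red component)
  281x1 + 11x2 + 152x3 + 11x4 + 81x5 + 116x6 ≥ 578   (hiding power)
  246x3 + 189x6 ≥ 362   (yellow component)
  x2 ≤ 4.6
  x1, x2, x3, x4, x5, x6 ≥ 0.
The optimal basis is {titanium dioxide, iron-oxide yellow}; talc, chrome yellow, barium sulfate, zinc oxide drop out. Binding constraints: hiding power and yellow component.
Optimal quantities: titanium dioxide = 1.266 kg, iron-oxide yellow = 1.915 kg.
Objective = 2.74·1.266 + 1.36·1.915 = 6.0732.

$6.07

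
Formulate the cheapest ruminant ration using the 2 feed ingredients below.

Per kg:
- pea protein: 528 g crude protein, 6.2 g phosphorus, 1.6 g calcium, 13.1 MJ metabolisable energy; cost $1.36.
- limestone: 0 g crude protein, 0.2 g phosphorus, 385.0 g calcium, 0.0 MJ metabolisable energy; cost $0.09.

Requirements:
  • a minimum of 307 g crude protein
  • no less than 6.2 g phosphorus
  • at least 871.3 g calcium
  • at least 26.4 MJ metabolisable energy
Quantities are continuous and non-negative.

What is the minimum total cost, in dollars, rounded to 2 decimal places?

$2.94

Let x1 = kg of pea protein, x2 = kg of limestone.
Minimize 1.36x1 + 0.09x2 s.t.:
  528x1 ≥ 307   (crude protein)
  6.2x1 + 0.2x2 ≥ 6.2   (phosphorus)
  1.6x1 + 385x2 ≥ 871.3   (calcium)
  13.1x1 ≥ 26.4   (metabolisable energy)
  x1, x2 ≥ 0.
Both inputs are positive at the optimum. The calcium and metabolisable energy requirements are met with equality.
So pea protein = 2.015 kg, limestone = 2.255 kg.
Cost = 1.36·2.015 + 0.09·2.255 = 2.9434.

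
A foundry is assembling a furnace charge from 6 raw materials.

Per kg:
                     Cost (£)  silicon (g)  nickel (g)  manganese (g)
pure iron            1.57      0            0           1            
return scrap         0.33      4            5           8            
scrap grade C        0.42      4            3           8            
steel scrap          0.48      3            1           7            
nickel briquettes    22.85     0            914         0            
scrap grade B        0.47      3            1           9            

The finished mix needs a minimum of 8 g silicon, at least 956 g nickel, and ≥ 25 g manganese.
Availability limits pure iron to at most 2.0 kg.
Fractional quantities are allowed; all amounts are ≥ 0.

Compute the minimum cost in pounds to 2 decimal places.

Let x1 = kg of pure iron, x2 = kg of return scrap, x3 = kg of scrap grade C, x4 = kg of steel scrap, x5 = kg of nickel briquettes, x6 = kg of scrap grade B.
min 1.57x1 + 0.33x2 + 0.42x3 + 0.48x4 + 22.85x5 + 0.47x6 subject to:
  4x2 + 4x3 + 3x4 + 3x6 ≥ 8   (silicon)
  5x2 + 3x3 + 1x4 + 914x5 + 1x6 ≥ 956   (nickel)
  1x1 + 8x2 + 8x3 + 7x4 + 9x6 ≥ 25   (manganese)
  x1 ≤ 2
  x1, x2, x3, x4, x5, x6 ≥ 0.
The minimum-cost mix takes nothing from pure iron, scrap grade C, steel scrap, scrap grade B — only return scrap, nickel briquettes. The nickel and manganese requirements are met with equality.
So return scrap = 3.125 kg, nickel briquettes = 1.029 kg.
Cost = 0.33·3.125 + 22.85·1.029 = 24.5439.

£24.54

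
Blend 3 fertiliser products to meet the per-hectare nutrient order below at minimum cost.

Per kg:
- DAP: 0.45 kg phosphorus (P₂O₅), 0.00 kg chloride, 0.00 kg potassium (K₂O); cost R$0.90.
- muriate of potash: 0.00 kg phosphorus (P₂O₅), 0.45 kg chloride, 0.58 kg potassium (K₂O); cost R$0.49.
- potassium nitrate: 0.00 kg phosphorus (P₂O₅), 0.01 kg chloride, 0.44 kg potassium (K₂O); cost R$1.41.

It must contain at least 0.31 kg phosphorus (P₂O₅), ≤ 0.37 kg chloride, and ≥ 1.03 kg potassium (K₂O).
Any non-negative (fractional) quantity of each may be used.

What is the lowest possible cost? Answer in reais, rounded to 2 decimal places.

R$2.83

Treat it as an LP. Let x1 = kg of DAP, x2 = kg of muriate of potash, x3 = kg of potassium nitrate.
min 0.9x1 + 0.49x2 + 1.41x3 subject to:
  0.45x1 ≥ 0.31   (phosphorus (P₂O₅))
  0.45x2 + 0.01x3 ≤ 0.37   (chloride)
  0.58x2 + 0.44x3 ≥ 1.03   (potassium (K₂O))
  x1, x2, x3 ≥ 0.
All 3 inputs are positive at the optimum. Binding constraints: phosphorus (P₂O₅), chloride, potassium (K₂O).
That vertex is x1 = 0.6889, x2 = 0.7934, x3 = 1.295.
Objective = 0.9·0.6889 + 0.49·0.7934 + 1.41·1.295 = 2.8347.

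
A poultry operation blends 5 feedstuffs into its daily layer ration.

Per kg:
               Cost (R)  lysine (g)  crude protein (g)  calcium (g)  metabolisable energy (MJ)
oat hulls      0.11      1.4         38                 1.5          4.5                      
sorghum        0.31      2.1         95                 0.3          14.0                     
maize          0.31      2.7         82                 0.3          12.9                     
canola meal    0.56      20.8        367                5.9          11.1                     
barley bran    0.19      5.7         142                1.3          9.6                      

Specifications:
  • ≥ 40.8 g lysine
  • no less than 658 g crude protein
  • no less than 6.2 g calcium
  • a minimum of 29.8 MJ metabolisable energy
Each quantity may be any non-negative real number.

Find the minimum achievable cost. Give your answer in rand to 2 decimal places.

R1.14

This is a linear program. Let x1 = kg of oat hulls, x2 = kg of sorghum, x3 = kg of maize, x4 = kg of canola meal, x5 = kg of barley bran.
min 0.11x1 + 0.31x2 + 0.31x3 + 0.56x4 + 0.19x5 s.t.:
  1.4x1 + 2.1x2 + 2.7x3 + 20.8x4 + 5.7x5 ≥ 40.8   (lysine)
  38x1 + 95x2 + 82x3 + 367x4 + 142x5 ≥ 658   (crude protein)
  1.5x1 + 0.3x2 + 0.3x3 + 5.9x4 + 1.3x5 ≥ 6.2   (calcium)
  4.5x1 + 14x2 + 12.9x3 + 11.1x4 + 9.6x5 ≥ 29.8   (metabolisable energy)
  x1, x2, x3, x4, x5 ≥ 0.
The minimum-cost mix takes nothing from oat hulls, sorghum, maize — only canola meal, barley bran. The lysine and metabolisable energy requirements are met with equality.
Solving gives x4 = 1.626, x5 = 1.224.
Hence cost = 0.56·1.626 + 0.19·1.224 = R1.1431.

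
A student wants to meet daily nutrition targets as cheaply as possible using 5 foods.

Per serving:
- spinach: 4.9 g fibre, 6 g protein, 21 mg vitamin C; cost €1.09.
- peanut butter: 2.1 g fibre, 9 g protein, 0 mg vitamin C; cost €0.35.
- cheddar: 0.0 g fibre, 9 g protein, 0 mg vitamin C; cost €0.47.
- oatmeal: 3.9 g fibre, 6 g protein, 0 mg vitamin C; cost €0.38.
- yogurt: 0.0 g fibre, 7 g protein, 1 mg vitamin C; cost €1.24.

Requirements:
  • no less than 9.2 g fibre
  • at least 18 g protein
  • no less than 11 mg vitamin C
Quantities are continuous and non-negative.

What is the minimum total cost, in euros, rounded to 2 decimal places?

€1.33

Set it up as a linear program. Let x1 = servings of spinach, x2 = servings of peanut butter, x3 = servings of cheddar, x4 = servings of oatmeal, x5 = servings of yogurt.
Minimise 1.09x1 + 0.35x2 + 0.47x3 + 0.38x4 + 1.24x5 with:
  4.9x1 + 2.1x2 + 3.9x4 ≥ 9.2   (fibre)
  6x1 + 9x2 + 9x3 + 6x4 + 7x5 ≥ 18   (protein)
  21x1 + 1x5 ≥ 11   (vitamin C)
  x1, x2, x3, x4, x5 ≥ 0.
At the optimum only spinach, peanut butter, oatmeal are positive (cheddar, yogurt = 0). The fibre, protein, vitamin C requirements are met with equality.
Optimal quantities: spinach = 0.5238 servings, peanut butter = 0.8063 servings, oatmeal = 1.267 servings.
Hence cost = 1.09·0.5238 + 0.35·0.8063 + 0.38·1.267 = €1.3346.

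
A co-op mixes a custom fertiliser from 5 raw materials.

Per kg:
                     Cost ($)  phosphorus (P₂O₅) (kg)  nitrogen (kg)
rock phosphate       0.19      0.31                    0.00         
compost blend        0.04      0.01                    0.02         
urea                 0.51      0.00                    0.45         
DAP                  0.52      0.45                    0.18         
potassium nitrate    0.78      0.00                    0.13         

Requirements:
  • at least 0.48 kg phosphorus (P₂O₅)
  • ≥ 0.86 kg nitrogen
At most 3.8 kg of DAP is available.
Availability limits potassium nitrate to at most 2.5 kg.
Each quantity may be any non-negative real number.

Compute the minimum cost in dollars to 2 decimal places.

$1.27

Let x1 = kg of rock phosphate, x2 = kg of compost blend, x3 = kg of urea, x4 = kg of DAP, x5 = kg of potassium nitrate.
Minimise 0.19x1 + 0.04x2 + 0.51x3 + 0.52x4 + 0.78x5 with:
  0.31x1 + 0.01x2 + 0.45x4 ≥ 0.48   (phosphorus (P₂O₅))
  0.02x2 + 0.45x3 + 0.18x4 + 0.13x5 ≥ 0.86   (nitrogen)
  x4 ≤ 3.8
  x5 ≤ 2.5
  x1, x2, x3, x4, x5 ≥ 0.
The cheapest feasible vertex uses only rock phosphate, urea; compost blend, DAP, potassium nitrate are not used. The phosphorus (P₂O₅) and nitrogen requirements are met with equality.
So rock phosphate = 1.548 kg, urea = 1.911 kg.
Hence cost = 0.19·1.548 + 0.51·1.911 = $1.2687.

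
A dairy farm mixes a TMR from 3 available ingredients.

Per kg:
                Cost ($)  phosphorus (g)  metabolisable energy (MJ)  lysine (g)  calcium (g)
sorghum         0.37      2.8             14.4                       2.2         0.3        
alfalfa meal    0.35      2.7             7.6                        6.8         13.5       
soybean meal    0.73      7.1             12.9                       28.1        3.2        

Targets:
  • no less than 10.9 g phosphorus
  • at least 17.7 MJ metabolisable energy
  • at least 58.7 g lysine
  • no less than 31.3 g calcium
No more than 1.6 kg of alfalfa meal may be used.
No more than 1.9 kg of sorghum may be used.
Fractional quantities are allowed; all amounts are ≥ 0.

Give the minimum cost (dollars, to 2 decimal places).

Set it up as a linear program. Let x1 = kg of sorghum, x2 = kg of alfalfa meal, x3 = kg of soybean meal.
Minimise 0.37x1 + 0.35x2 + 0.73x3 with:
  2.8x1 + 2.7x2 + 7.1x3 ≥ 10.9   (phosphorus)
  14.4x1 + 7.6x2 + 12.9x3 ≥ 17.7   (metabolisable energy)
  2.2x1 + 6.8x2 + 28.1x3 ≥ 58.7   (lysine)
  0.3x1 + 13.5x2 + 3.2x3 ≥ 31.3   (calcium)
  x2 ≤ 1.6
  x1 ≤ 1.9
  x1, x2, x3 ≥ 0.
The optimal basis is {alfalfa meal, soybean meal}; sorghum drops out. The calcium and the alfalfa meal cap requirements are met with equality.
That vertex is x2 = 1.6, x3 = 3.031.
Total cost: 0.35·1.6 + 0.73·3.031 = 2.7726.

$2.77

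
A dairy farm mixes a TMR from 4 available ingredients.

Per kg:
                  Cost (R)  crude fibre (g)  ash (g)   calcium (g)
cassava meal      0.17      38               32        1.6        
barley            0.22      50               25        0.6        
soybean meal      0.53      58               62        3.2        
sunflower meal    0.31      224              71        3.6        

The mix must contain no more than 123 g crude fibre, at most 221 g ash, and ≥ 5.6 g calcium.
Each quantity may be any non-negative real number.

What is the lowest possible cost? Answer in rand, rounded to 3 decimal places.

R0.701

This is a linear program. Let x1 = kg of cassava meal, x2 = kg of barley, x3 = kg of soybean meal, x4 = kg of sunflower meal.
Minimise 0.17x1 + 0.22x2 + 0.53x3 + 0.31x4 subject to:
  38x1 + 50x2 + 58x3 + 224x4 ≤ 123   (crude fibre)
  32x1 + 25x2 + 62x3 + 71x4 ≤ 221   (ash)
  1.6x1 + 0.6x2 + 3.2x3 + 3.6x4 ≥ 5.6   (calcium)
  x1, x2, x3, x4 ≥ 0.
The optimal basis is {cassava meal, soybean meal}; barley, sunflower meal drop out. The crude fibre and calcium requirements are met with equality.
That vertex is x1 = 2.389, x3 = 0.5556.
Objective = 0.17·2.389 + 0.53·0.5556 = 0.70060.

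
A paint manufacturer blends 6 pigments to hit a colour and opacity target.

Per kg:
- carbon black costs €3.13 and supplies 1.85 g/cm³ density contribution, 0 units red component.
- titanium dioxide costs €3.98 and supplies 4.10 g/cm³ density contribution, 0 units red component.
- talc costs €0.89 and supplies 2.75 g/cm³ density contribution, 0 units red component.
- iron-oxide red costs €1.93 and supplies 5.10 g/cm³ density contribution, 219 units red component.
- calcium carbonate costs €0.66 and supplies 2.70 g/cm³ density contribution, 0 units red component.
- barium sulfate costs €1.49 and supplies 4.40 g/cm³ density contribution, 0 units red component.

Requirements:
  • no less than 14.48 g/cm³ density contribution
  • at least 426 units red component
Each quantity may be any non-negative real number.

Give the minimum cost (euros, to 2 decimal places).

Let x1 = kg of carbon black, x2 = kg of titanium dioxide, x3 = kg of talc, x4 = kg of iron-oxide red, x5 = kg of calcium carbonate, x6 = kg of barium sulfate.
Minimize 3.13x1 + 3.98x2 + 0.89x3 + 1.93x4 + 0.66x5 + 1.49x6 subject to:
  1.85x1 + 4.1x2 + 2.75x3 + 5.1x4 + 2.7x5 + 4.4x6 ≥ 14.48   (density contribution)
  219x4 ≥ 426   (red component)
  x1, x2, x3, x4, x5, x6 ≥ 0.
The optimal basis is {iron-oxide red, calcium carbonate}; carbon black, titanium dioxide, talc, barium sulfate drop out. Binding constraints: density contribution and red component.
Optimal quantities: iron-oxide red = 1.945 kg, calcium carbonate = 1.689 kg.
Objective = 1.93·1.945 + 0.66·1.689 = 4.8686.

€4.87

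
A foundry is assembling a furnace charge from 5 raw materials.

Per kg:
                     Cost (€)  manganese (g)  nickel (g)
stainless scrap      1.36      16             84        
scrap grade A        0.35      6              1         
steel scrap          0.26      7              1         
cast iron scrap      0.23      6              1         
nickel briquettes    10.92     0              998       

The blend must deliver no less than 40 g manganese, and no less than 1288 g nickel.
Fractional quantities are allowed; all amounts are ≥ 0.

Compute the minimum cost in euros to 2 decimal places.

€15.20

This is a linear program. Let x1 = kg of stainless scrap, x2 = kg of scrap grade A, x3 = kg of steel scrap, x4 = kg of cast iron scrap, x5 = kg of nickel briquettes.
Minimize 1.36x1 + 0.35x2 + 0.26x3 + 0.23x4 + 10.92x5 s.t.:
  16x1 + 6x2 + 7x3 + 6x4 ≥ 40   (manganese)
  84x1 + 1x2 + 1x3 + 1x4 + 998x5 ≥ 1288   (nickel)
  x1, x2, x3, x4, x5 ≥ 0.
The optimal basis is {stainless scrap, nickel briquettes}; scrap grade A, steel scrap, cast iron scrap drop out. Binding constraints: manganese and nickel.
That vertex is x1 = 2.5, x5 = 1.0802.
Total cost: 1.36·2.5 + 10.92·1.0802 = 15.1958.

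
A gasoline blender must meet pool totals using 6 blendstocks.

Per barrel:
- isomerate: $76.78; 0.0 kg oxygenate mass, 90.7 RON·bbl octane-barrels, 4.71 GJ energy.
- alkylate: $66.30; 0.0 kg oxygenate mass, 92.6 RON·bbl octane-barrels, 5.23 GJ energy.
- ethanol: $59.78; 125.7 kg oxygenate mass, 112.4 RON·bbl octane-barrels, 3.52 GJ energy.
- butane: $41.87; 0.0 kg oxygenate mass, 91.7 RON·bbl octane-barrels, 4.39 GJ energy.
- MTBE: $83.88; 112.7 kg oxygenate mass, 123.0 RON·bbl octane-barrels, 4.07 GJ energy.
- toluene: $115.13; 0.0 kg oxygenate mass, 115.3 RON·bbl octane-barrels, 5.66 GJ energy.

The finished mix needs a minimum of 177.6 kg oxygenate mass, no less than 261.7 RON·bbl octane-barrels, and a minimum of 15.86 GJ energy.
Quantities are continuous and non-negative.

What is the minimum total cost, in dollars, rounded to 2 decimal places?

$188.29

Let x1 = barrels of isomerate, x2 = barrels of alkylate, x3 = barrels of ethanol, x4 = barrels of butane, x5 = barrels of MTBE, x6 = barrels of toluene.
min 76.78x1 + 66.3x2 + 59.78x3 + 41.87x4 + 83.88x5 + 115.13x6 subject to:
  125.7x3 + 112.7x5 ≥ 177.6   (oxygenate mass)
  90.7x1 + 92.6x2 + 112.4x3 + 91.7x4 + 123x5 + 115.3x6 ≥ 261.7   (octane-barrels)
  4.71x1 + 5.23x2 + 3.52x3 + 4.39x4 + 4.07x5 + 5.66x6 ≥ 15.86   (energy)
  x1, x2, x3, x4, x5, x6 ≥ 0.
The minimum-cost mix takes nothing from isomerate, alkylate, MTBE, toluene — only ethanol, butane. Binding constraints: oxygenate mass and energy.
Solving gives x3 = 1.41289, x4 = 2.47987.
Objective = 59.78·1.41289 + 41.87·2.47987 = 188.2947.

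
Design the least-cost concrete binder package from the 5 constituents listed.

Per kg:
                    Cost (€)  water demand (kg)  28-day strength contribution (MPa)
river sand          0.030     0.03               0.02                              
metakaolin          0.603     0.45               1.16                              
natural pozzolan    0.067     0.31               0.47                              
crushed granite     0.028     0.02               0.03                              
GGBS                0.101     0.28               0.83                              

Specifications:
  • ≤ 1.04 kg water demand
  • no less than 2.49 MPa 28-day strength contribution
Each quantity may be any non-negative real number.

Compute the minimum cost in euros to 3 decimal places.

€0.303

Set it up as a linear program. Let x1 = kg of river sand, x2 = kg of metakaolin, x3 = kg of natural pozzolan, x4 = kg of crushed granite, x5 = kg of GGBS.
Minimise 0.03x1 + 0.603x2 + 0.067x3 + 0.028x4 + 0.101x5 s.t.:
  0.03x1 + 0.45x2 + 0.31x3 + 0.02x4 + 0.28x5 ≤ 1.04   (water demand)
  0.02x1 + 1.16x2 + 0.47x3 + 0.03x4 + 0.83x5 ≥ 2.49   (28-day strength contribution)
  x1, x2, x3, x4, x5 ≥ 0.
The optimal basis is {GGBS}; river sand, metakaolin, natural pozzolan, crushed granite drop out. There the 28-day strength contribution constraint is tight.
That vertex is x5 = 3.
Objective = 0.101·3 = 0.30300.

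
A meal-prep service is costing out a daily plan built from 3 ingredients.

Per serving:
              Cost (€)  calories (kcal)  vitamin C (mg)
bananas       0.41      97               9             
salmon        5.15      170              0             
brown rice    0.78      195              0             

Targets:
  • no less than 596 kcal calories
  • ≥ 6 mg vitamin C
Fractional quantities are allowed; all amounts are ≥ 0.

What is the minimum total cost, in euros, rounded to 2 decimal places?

Treat it as an LP. Let x1 = servings of bananas, x2 = servings of salmon, x3 = servings of brown rice.
Minimize 0.41x1 + 5.15x2 + 0.78x3 subject to:
  97x1 + 170x2 + 195x3 ≥ 596   (calories)
  9x1 ≥ 6   (vitamin C)
  x1, x2, x3 ≥ 0.
The optimal basis is {bananas, brown rice}; salmon drops out. There the calories and vitamin C constraints are tight.
Optimal quantities: bananas = 0.6667 servings, brown rice = 2.725 servings.
Hence cost = 0.41·0.6667 + 0.78·2.725 = €2.3988.

€2.40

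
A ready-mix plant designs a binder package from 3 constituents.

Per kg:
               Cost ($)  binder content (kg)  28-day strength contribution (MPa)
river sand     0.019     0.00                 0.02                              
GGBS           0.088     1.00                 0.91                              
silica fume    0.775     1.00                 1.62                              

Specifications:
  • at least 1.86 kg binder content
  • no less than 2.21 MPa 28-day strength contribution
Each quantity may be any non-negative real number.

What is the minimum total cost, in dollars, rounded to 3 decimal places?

Let x1 = kg of river sand, x2 = kg of GGBS, x3 = kg of silica fume.
min 0.019x1 + 0.088x2 + 0.775x3 s.t.:
  1x2 + 1x3 ≥ 1.86   (binder content)
  0.02x1 + 0.91x2 + 1.62x3 ≥ 2.21   (28-day strength contribution)
  x1, x2, x3 ≥ 0.
At the optimum only GGBS is positive (river sand, silica fume = 0). There the 28-day strength contribution constraint is tight.
That vertex is x2 = 2.429.
Objective = 0.088·2.429 = 0.21375.

$0.214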